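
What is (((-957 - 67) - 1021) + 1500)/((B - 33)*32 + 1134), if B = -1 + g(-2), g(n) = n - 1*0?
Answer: 545/18 ≈ 30.278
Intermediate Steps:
g(n) = n (g(n) = n + 0 = n)
B = -3 (B = -1 - 2 = -3)
(((-957 - 67) - 1021) + 1500)/((B - 33)*32 + 1134) = (((-957 - 67) - 1021) + 1500)/((-3 - 33)*32 + 1134) = ((-1024 - 1021) + 1500)/(-36*32 + 1134) = (-2045 + 1500)/(-1152 + 1134) = -545/(-18) = -545*(-1/18) = 545/18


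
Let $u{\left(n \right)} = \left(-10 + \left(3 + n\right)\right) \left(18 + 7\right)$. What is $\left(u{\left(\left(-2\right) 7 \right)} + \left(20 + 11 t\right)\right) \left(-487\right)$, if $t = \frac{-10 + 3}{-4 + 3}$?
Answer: $208436$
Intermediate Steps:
$t = 7$ ($t = - \frac{7}{-1} = \left(-7\right) \left(-1\right) = 7$)
$u{\left(n \right)} = -175 + 25 n$ ($u{\left(n \right)} = \left(-7 + n\right) 25 = -175 + 25 n$)
$\left(u{\left(\left(-2\right) 7 \right)} + \left(20 + 11 t\right)\right) \left(-487\right) = \left(\left(-175 + 25 \left(\left(-2\right) 7\right)\right) + \left(20 + 11 \cdot 7\right)\right) \left(-487\right) = \left(\left(-175 + 25 \left(-14\right)\right) + \left(20 + 77\right)\right) \left(-487\right) = \left(\left(-175 - 350\right) + 97\right) \left(-487\right) = \left(-525 + 97\right) \left(-487\right) = \left(-428\right) \left(-487\right) = 208436$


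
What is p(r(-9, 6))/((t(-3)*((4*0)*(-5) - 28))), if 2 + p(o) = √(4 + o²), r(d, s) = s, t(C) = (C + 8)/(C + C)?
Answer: -3/35 + 3*√10/35 ≈ 0.18534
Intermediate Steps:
t(C) = (8 + C)/(2*C) (t(C) = (8 + C)/((2*C)) = (8 + C)*(1/(2*C)) = (8 + C)/(2*C))
p(o) = -2 + √(4 + o²)
p(r(-9, 6))/((t(-3)*((4*0)*(-5) - 28))) = (-2 + √(4 + 6²))/((((½)*(8 - 3)/(-3))*((4*0)*(-5) - 28))) = (-2 + √(4 + 36))/((((½)*(-⅓)*5)*(0*(-5) - 28))) = (-2 + √40)/((-5*(0 - 28)/6)) = (-2 + 2*√10)/((-⅚*(-28))) = (-2 + 2*√10)/(70/3) = (-2 + 2*√10)*(3/70) = -3/35 + 3*√10/35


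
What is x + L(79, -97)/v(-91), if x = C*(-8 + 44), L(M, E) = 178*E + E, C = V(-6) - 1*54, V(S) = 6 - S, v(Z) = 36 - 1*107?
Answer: -89989/71 ≈ -1267.5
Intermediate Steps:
v(Z) = -71 (v(Z) = 36 - 107 = -71)
C = -42 (C = (6 - 1*(-6)) - 1*54 = (6 + 6) - 54 = 12 - 54 = -42)
L(M, E) = 179*E
x = -1512 (x = -42*(-8 + 44) = -42*36 = -1512)
x + L(79, -97)/v(-91) = -1512 + (179*(-97))/(-71) = -1512 - 17363*(-1/71) = -1512 + 17363/71 = -89989/71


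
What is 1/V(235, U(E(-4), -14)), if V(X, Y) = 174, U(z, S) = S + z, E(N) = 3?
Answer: 1/174 ≈ 0.0057471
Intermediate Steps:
1/V(235, U(E(-4), -14)) = 1/174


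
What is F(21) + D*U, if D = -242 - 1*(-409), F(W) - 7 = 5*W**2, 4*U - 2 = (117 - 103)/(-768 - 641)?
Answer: 3233775/1409 ≈ 2295.1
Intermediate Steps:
U = 701/1409 (U = 1/2 + ((117 - 103)/(-768 - 641))/4 = 1/2 + (14/(-1409))/4 = 1/2 + (14*(-1/1409))/4 = 1/2 + (1/4)*(-14/1409) = 1/2 - 7/2818 = 701/1409 ≈ 0.49752)
F(W) = 7 + 5*W**2
D = 167 (D = -242 + 409 = 167)
F(21) + D*U = (7 + 5*21**2) + 167*(701/1409) = (7 + 5*441) + 117067/1409 = (7 + 2205) + 117067/1409 = 2212 + 117067/1409 = 3233775/1409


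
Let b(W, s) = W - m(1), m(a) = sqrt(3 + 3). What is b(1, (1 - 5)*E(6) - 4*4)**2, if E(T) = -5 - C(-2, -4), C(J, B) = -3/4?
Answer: (1 - sqrt(6))**2 ≈ 2.1010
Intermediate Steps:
C(J, B) = -3/4 (C(J, B) = -3*1/4 = -3/4)
E(T) = -17/4 (E(T) = -5 - 1*(-3/4) = -5 + 3/4 = -17/4)
m(a) = sqrt(6)
b(W, s) = W - sqrt(6)
b(1, (1 - 5)*E(6) - 4*4)**2 = (1 - sqrt(6))**2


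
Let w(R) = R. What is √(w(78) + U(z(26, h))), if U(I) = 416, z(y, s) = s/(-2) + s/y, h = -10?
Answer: √494 ≈ 22.226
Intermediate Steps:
z(y, s) = -s/2 + s/y (z(y, s) = s*(-½) + s/y = -s/2 + s/y)
√(w(78) + U(z(26, h))) = √(78 + 416) = √494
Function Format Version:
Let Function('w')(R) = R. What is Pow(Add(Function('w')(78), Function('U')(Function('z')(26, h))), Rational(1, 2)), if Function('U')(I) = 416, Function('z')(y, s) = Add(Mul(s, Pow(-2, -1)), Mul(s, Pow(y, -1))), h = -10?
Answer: Pow(494, Rational(1, 2)) ≈ 22.226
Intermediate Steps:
Function('z')(y, s) = Add(Mul(Rational(-1, 2), s), Mul(s, Pow(y, -1))) (Function('z')(y, s) = Add(Mul(s, Rational(-1, 2)), Mul(s, Pow(y, -1))) = Add(Mul(Rational(-1, 2), s), Mul(s, Pow(y, -1))))
Pow(Add(Function('w')(78), Function('U')(Function('z')(26, h))), Rational(1, 2)) = Pow(Add(78, 416), Rational(1, 2)) = Pow(494, Rational(1, 2))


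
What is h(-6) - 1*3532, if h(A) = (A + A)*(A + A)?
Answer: -3388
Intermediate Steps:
h(A) = 4*A² (h(A) = (2*A)*(2*A) = 4*A²)
h(-6) - 1*3532 = 4*(-6)² - 1*3532 = 4*36 - 3532 = 144 - 3532 = -3388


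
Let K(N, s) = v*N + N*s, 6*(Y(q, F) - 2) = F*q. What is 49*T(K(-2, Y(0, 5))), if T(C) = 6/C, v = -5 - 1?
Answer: 147/4 ≈ 36.750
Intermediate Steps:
Y(q, F) = 2 + F*q/6 (Y(q, F) = 2 + (F*q)/6 = 2 + F*q/6)
v = -6
K(N, s) = -6*N + N*s
49*T(K(-2, Y(0, 5))) = 49*(6/((-2*(-6 + (2 + (⅙)*5*0))))) = 49*(6/((-2*(-6 + (2 + 0))))) = 49*(6/((-2*(-6 + 2)))) = 49*(6/((-2*(-4)))) = 49*(6/8) = 49*(6*(⅛)) = 49*(¾) = 147/4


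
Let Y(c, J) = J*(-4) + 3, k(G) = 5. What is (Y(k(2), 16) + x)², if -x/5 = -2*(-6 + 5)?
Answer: 5041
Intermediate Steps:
x = -10 (x = -(-10)*(-6 + 5) = -(-10)*(-1) = -5*2 = -10)
Y(c, J) = 3 - 4*J (Y(c, J) = -4*J + 3 = 3 - 4*J)
(Y(k(2), 16) + x)² = ((3 - 4*16) - 10)² = ((3 - 64) - 10)² = (-61 - 10)² = (-71)² = 5041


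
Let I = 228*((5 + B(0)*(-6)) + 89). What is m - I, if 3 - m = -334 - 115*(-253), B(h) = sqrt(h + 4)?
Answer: -47454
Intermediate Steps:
B(h) = sqrt(4 + h)
m = -28758 (m = 3 - (-334 - 115*(-253)) = 3 - (-334 + 29095) = 3 - 1*28761 = 3 - 28761 = -28758)
I = 18696 (I = 228*((5 + sqrt(4 + 0)*(-6)) + 89) = 228*((5 + sqrt(4)*(-6)) + 89) = 228*((5 + 2*(-6)) + 89) = 228*((5 - 12) + 89) = 228*(-7 + 89) = 228*82 = 18696)
m - I = -28758 - 1*18696 = -28758 - 18696 = -47454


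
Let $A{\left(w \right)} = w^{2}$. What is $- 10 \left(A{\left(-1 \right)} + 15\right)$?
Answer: $-160$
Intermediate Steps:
$- 10 \left(A{\left(-1 \right)} + 15\right) = - 10 \left(\left(-1\right)^{2} + 15\right) = - 10 \left(1 + 15\right) = \left(-10\right) 16 = -160$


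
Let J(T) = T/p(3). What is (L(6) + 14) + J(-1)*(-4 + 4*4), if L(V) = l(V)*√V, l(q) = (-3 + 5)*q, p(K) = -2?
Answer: 20 + 12*√6 ≈ 49.394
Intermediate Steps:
l(q) = 2*q
J(T) = -T/2 (J(T) = T/(-2) = T*(-½) = -T/2)
L(V) = 2*V^(3/2) (L(V) = (2*V)*√V = 2*V^(3/2))
(L(6) + 14) + J(-1)*(-4 + 4*4) = (2*6^(3/2) + 14) + (-½*(-1))*(-4 + 4*4) = (2*(6*√6) + 14) + (-4 + 16)/2 = (12*√6 + 14) + (½)*12 = (14 + 12*√6) + 6 = 20 + 12*√6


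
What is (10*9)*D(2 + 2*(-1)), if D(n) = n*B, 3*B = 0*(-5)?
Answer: 0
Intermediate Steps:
B = 0 (B = (0*(-5))/3 = (1/3)*0 = 0)
D(n) = 0 (D(n) = n*0 = 0)
(10*9)*D(2 + 2*(-1)) = (10*9)*0 = 90*0 = 0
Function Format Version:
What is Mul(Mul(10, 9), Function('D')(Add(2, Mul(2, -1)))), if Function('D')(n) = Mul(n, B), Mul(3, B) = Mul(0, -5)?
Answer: 0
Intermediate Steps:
B = 0 (B = Mul(Rational(1, 3), Mul(0, -5)) = Mul(Rational(1, 3), 0) = 0)
Function('D')(n) = 0 (Function('D')(n) = Mul(n, 0) = 0)
Mul(Mul(10, 9), Function('D')(Add(2, Mul(2, -1)))) = Mul(Mul(10, 9), 0) = Mul(90, 0) = 0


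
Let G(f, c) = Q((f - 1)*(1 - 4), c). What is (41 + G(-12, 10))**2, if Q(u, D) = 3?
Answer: 1936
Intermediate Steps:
G(f, c) = 3
(41 + G(-12, 10))**2 = (41 + 3)**2 = 44**2 = 1936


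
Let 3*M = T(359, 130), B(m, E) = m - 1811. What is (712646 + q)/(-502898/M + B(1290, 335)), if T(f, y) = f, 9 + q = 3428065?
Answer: -1486512018/1695733 ≈ -876.62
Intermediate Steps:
q = 3428056 (q = -9 + 3428065 = 3428056)
B(m, E) = -1811 + m
M = 359/3 (M = (⅓)*359 = 359/3 ≈ 119.67)
(712646 + q)/(-502898/M + B(1290, 335)) = (712646 + 3428056)/(-502898/359/3 + (-1811 + 1290)) = 4140702/(-502898*3/359 - 521) = 4140702/(-1508694/359 - 521) = 4140702/(-1695733/359) = 4140702*(-359/1695733) = -1486512018/1695733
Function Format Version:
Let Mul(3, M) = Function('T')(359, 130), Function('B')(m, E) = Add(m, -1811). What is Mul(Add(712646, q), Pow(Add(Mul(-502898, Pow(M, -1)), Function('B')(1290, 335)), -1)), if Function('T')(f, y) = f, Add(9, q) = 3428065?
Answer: Rational(-1486512018, 1695733) ≈ -876.62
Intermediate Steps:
q = 3428056 (q = Add(-9, 3428065) = 3428056)
Function('B')(m, E) = Add(-1811, m)
M = Rational(359, 3) (M = Mul(Rational(1, 3), 359) = Rational(359, 3) ≈ 119.67)
Mul(Add(712646, q), Pow(Add(Mul(-502898, Pow(M, -1)), Function('B')(1290, 335)), -1)) = Mul(Add(712646, 3428056), Pow(Add(Mul(-502898, Pow(Rational(359, 3), -1)), Add(-1811, 1290)), -1)) = Mul(4140702, Pow(Add(Mul(-502898, Rational(3, 359)), -521), -1)) = Mul(4140702, Pow(Add(Rational(-1508694, 359), -521), -1)) = Mul(4140702, Pow(Rational(-1695733, 359), -1)) = Mul(4140702, Rational(-359, 1695733)) = Rational(-1486512018, 1695733)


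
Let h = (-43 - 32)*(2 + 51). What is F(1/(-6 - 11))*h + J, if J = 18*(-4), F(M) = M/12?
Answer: -3571/68 ≈ -52.515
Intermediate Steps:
F(M) = M/12 (F(M) = M*(1/12) = M/12)
J = -72
h = -3975 (h = -75*53 = -3975)
F(1/(-6 - 11))*h + J = (1/(12*(-6 - 11)))*(-3975) - 72 = ((1/12)/(-17))*(-3975) - 72 = ((1/12)*(-1/17))*(-3975) - 72 = -1/204*(-3975) - 72 = 1325/68 - 72 = -3571/68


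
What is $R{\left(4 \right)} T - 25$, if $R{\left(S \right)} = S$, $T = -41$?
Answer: $-189$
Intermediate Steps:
$R{\left(4 \right)} T - 25 = 4 \left(-41\right) - 25 = -164 - 25 = -189$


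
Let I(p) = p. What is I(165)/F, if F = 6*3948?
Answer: 55/7896 ≈ 0.0069656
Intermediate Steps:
F = 23688
I(165)/F = 165/23688 = 165*(1/23688) = 55/7896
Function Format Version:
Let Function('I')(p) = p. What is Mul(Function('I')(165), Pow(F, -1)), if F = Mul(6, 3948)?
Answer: Rational(55, 7896) ≈ 0.0069656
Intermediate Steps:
F = 23688
Mul(Function('I')(165), Pow(F, -1)) = Mul(165, Pow(23688, -1)) = Mul(165, Rational(1, 23688)) = Rational(55, 7896)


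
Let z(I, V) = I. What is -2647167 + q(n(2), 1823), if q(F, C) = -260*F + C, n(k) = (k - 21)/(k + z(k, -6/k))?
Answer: -2644109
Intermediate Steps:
n(k) = (-21 + k)/(2*k) (n(k) = (k - 21)/(k + k) = (-21 + k)/((2*k)) = (-21 + k)*(1/(2*k)) = (-21 + k)/(2*k))
q(F, C) = C - 260*F
-2647167 + q(n(2), 1823) = -2647167 + (1823 - 130*(-21 + 2)/2) = -2647167 + (1823 - 130*(-19)/2) = -2647167 + (1823 - 260*(-19/4)) = -2647167 + (1823 + 1235) = -2647167 + 3058 = -2644109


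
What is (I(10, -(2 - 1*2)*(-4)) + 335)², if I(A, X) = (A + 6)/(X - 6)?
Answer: 994009/9 ≈ 1.1045e+5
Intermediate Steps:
I(A, X) = (6 + A)/(-6 + X)
(I(10, -(2 - 1*2)*(-4)) + 335)² = ((6 + 10)/(-6 - (2 - 1*2)*(-4)) + 335)² = (16/(-6 - (2 - 2)*(-4)) + 335)² = (16/(-6 - 1*0*(-4)) + 335)² = (16/(-6 + 0*(-4)) + 335)² = (16/(-6 + 0) + 335)² = (16/(-6) + 335)² = (-⅙*16 + 335)² = (-8/3 + 335)² = (997/3)² = 994009/9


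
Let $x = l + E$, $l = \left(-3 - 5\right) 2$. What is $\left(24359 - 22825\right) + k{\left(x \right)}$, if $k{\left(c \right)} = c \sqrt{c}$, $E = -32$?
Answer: $1534 - 192 i \sqrt{3} \approx 1534.0 - 332.55 i$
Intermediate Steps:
$l = -16$ ($l = \left(-8\right) 2 = -16$)
$x = -48$ ($x = -16 - 32 = -48$)
$k{\left(c \right)} = c^{\frac{3}{2}}$
$\left(24359 - 22825\right) + k{\left(x \right)} = \left(24359 - 22825\right) + \left(-48\right)^{\frac{3}{2}} = 1534 - 192 i \sqrt{3}$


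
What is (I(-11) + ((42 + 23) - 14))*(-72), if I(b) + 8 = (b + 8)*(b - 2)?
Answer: -5904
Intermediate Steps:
I(b) = -8 + (-2 + b)*(8 + b) (I(b) = -8 + (b + 8)*(b - 2) = -8 + (8 + b)*(-2 + b) = -8 + (-2 + b)*(8 + b))
(I(-11) + ((42 + 23) - 14))*(-72) = ((-24 + (-11)² + 6*(-11)) + ((42 + 23) - 14))*(-72) = ((-24 + 121 - 66) + (65 - 14))*(-72) = (31 + 51)*(-72) = 82*(-72) = -5904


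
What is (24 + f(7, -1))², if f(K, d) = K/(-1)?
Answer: 289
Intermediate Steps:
f(K, d) = -K (f(K, d) = K*(-1) = -K)
(24 + f(7, -1))² = (24 - 1*7)² = (24 - 7)² = 17² = 289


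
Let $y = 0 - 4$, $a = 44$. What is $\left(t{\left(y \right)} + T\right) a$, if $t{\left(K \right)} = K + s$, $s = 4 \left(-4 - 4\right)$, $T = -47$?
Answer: $-3652$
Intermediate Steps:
$y = -4$
$s = -32$ ($s = 4 \left(-8\right) = -32$)
$t{\left(K \right)} = -32 + K$ ($t{\left(K \right)} = K - 32 = -32 + K$)
$\left(t{\left(y \right)} + T\right) a = \left(\left(-32 - 4\right) - 47\right) 44 = \left(-36 - 47\right) 44 = \left(-83\right) 44 = -3652$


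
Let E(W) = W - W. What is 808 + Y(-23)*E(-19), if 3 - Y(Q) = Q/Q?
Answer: 808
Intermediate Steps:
Y(Q) = 2 (Y(Q) = 3 - Q/Q = 3 - 1*1 = 3 - 1 = 2)
E(W) = 0
808 + Y(-23)*E(-19) = 808 + 2*0 = 808 + 0 = 808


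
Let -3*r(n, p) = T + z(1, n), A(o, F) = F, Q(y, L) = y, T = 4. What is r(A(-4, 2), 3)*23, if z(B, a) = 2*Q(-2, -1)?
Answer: 0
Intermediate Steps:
z(B, a) = -4 (z(B, a) = 2*(-2) = -4)
r(n, p) = 0 (r(n, p) = -(4 - 4)/3 = -1/3*0 = 0)
r(A(-4, 2), 3)*23 = 0*23 = 0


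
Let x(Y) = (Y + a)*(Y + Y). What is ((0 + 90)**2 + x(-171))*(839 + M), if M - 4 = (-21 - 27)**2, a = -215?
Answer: 440932464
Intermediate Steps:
M = 2308 (M = 4 + (-21 - 27)**2 = 4 + (-48)**2 = 4 + 2304 = 2308)
x(Y) = 2*Y*(-215 + Y) (x(Y) = (Y - 215)*(Y + Y) = (-215 + Y)*(2*Y) = 2*Y*(-215 + Y))
((0 + 90)**2 + x(-171))*(839 + M) = ((0 + 90)**2 + 2*(-171)*(-215 - 171))*(839 + 2308) = (90**2 + 2*(-171)*(-386))*3147 = (8100 + 132012)*3147 = 140112*3147 = 440932464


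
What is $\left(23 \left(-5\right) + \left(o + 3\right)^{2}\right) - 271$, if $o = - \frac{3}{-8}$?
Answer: $- \frac{23975}{64} \approx -374.61$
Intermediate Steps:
$o = \frac{3}{8}$ ($o = \left(-3\right) \left(- \frac{1}{8}\right) = \frac{3}{8} \approx 0.375$)
$\left(23 \left(-5\right) + \left(o + 3\right)^{2}\right) - 271 = \left(23 \left(-5\right) + \left(\frac{3}{8} + 3\right)^{2}\right) - 271 = \left(-115 + \left(\frac{27}{8}\right)^{2}\right) - 271 = \left(-115 + \frac{729}{64}\right) - 271 = - \frac{6631}{64} - 271 = - \frac{23975}{64}$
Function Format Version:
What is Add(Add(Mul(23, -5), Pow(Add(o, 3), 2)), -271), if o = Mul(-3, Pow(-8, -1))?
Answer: Rational(-23975, 64) ≈ -374.61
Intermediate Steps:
o = Rational(3, 8) (o = Mul(-3, Rational(-1, 8)) = Rational(3, 8) ≈ 0.37500)
Add(Add(Mul(23, -5), Pow(Add(o, 3), 2)), -271) = Add(Add(Mul(23, -5), Pow(Add(Rational(3, 8), 3), 2)), -271) = Add(Add(-115, Pow(Rational(27, 8), 2)), -271) = Add(Add(-115, Rational(729, 64)), -271) = Add(Rational(-6631, 64), -271) = Rational(-23975, 64)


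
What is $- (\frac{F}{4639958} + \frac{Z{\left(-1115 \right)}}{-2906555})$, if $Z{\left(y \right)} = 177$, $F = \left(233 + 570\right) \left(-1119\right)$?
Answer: $\frac{2612526613701}{13486293124690} \approx 0.19372$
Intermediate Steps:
$F = -898557$ ($F = 803 \left(-1119\right) = -898557$)
$- (\frac{F}{4639958} + \frac{Z{\left(-1115 \right)}}{-2906555}) = - (- \frac{898557}{4639958} + \frac{177}{-2906555}) = - (\left(-898557\right) \frac{1}{4639958} + 177 \left(- \frac{1}{2906555}\right)) = - (- \frac{898557}{4639958} - \frac{177}{2906555}) = \left(-1\right) \left(- \frac{2612526613701}{13486293124690}\right) = \frac{2612526613701}{13486293124690}$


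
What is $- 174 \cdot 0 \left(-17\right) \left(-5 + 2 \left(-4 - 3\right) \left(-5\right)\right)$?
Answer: $0$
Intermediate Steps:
$- 174 \cdot 0 \left(-17\right) \left(-5 + 2 \left(-4 - 3\right) \left(-5\right)\right) = \left(-174\right) 0 \left(-5 + 2 \left(-7\right) \left(-5\right)\right) = 0 \left(-5 - -70\right) = 0 \left(-5 + 70\right) = 0 \cdot 65 = 0$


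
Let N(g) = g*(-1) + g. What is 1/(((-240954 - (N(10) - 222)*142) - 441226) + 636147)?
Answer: -1/14509 ≈ -6.8923e-5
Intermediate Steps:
N(g) = 0 (N(g) = -g + g = 0)
1/(((-240954 - (N(10) - 222)*142) - 441226) + 636147) = 1/(((-240954 - (0 - 222)*142) - 441226) + 636147) = 1/(((-240954 - (-222)*142) - 441226) + 636147) = 1/(((-240954 - 1*(-31524)) - 441226) + 636147) = 1/(((-240954 + 31524) - 441226) + 636147) = 1/((-209430 - 441226) + 636147) = 1/(-650656 + 636147) = 1/(-14509) = -1/14509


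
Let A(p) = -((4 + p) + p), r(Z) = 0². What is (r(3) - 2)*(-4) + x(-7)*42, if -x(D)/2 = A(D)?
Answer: -832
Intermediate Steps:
r(Z) = 0
A(p) = -4 - 2*p (A(p) = -(4 + 2*p) = -4 - 2*p)
x(D) = 8 + 4*D (x(D) = -2*(-4 - 2*D) = 8 + 4*D)
(r(3) - 2)*(-4) + x(-7)*42 = (0 - 2)*(-4) + (8 + 4*(-7))*42 = -2*(-4) + (8 - 28)*42 = 8 - 20*42 = 8 - 840 = -832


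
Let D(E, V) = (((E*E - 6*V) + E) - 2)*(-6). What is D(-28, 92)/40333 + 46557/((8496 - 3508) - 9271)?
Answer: -1882974477/172746239 ≈ -10.900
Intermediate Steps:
D(E, V) = 12 - 6*E - 6*E**2 + 36*V (D(E, V) = (((E**2 - 6*V) + E) - 2)*(-6) = ((E + E**2 - 6*V) - 2)*(-6) = (-2 + E + E**2 - 6*V)*(-6) = 12 - 6*E - 6*E**2 + 36*V)
D(-28, 92)/40333 + 46557/((8496 - 3508) - 9271) = (12 - 6*(-28) - 6*(-28)**2 + 36*92)/40333 + 46557/((8496 - 3508) - 9271) = (12 + 168 - 6*784 + 3312)*(1/40333) + 46557/(4988 - 9271) = (12 + 168 - 4704 + 3312)*(1/40333) + 46557/(-4283) = -1212*1/40333 + 46557*(-1/4283) = -1212/40333 - 46557/4283 = -1882974477/172746239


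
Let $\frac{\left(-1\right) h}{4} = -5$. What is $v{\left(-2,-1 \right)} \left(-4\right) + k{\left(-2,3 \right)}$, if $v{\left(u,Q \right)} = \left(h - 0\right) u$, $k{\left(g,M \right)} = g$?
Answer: $158$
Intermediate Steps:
$h = 20$ ($h = \left(-4\right) \left(-5\right) = 20$)
$v{\left(u,Q \right)} = 20 u$ ($v{\left(u,Q \right)} = \left(20 - 0\right) u = \left(20 + 0\right) u = 20 u$)
$v{\left(-2,-1 \right)} \left(-4\right) + k{\left(-2,3 \right)} = 20 \left(-2\right) \left(-4\right) - 2 = \left(-40\right) \left(-4\right) - 2 = 160 - 2 = 158$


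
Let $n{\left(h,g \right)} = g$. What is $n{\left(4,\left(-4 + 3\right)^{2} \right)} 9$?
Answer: $9$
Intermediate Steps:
$n{\left(4,\left(-4 + 3\right)^{2} \right)} 9 = \left(-4 + 3\right)^{2} \cdot 9 = \left(-1\right)^{2} \cdot 9 = 1 \cdot 9 = 9$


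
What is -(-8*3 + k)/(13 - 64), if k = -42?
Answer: -22/17 ≈ -1.2941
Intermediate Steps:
-(-8*3 + k)/(13 - 64) = -(-8*3 - 42)/(13 - 64) = -(-24 - 42)/(-51) = -(-66)*(-1)/51 = -1*22/17 = -22/17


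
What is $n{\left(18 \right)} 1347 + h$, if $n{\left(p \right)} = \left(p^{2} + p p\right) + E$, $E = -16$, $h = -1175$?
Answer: $850129$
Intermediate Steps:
$n{\left(p \right)} = -16 + 2 p^{2}$ ($n{\left(p \right)} = \left(p^{2} + p p\right) - 16 = \left(p^{2} + p^{2}\right) - 16 = 2 p^{2} - 16 = -16 + 2 p^{2}$)
$n{\left(18 \right)} 1347 + h = \left(-16 + 2 \cdot 18^{2}\right) 1347 - 1175 = \left(-16 + 2 \cdot 324\right) 1347 - 1175 = \left(-16 + 648\right) 1347 - 1175 = 632 \cdot 1347 - 1175 = 851304 - 1175 = 850129$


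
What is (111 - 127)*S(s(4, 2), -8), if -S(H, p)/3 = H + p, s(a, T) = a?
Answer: -192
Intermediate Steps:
S(H, p) = -3*H - 3*p (S(H, p) = -3*(H + p) = -3*H - 3*p)
(111 - 127)*S(s(4, 2), -8) = (111 - 127)*(-3*4 - 3*(-8)) = -16*(-12 + 24) = -16*12 = -192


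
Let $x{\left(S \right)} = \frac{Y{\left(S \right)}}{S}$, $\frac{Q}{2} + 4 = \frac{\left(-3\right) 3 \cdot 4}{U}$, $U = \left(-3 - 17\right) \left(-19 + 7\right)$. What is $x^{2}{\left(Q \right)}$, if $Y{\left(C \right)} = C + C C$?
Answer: $\frac{5329}{100} \approx 53.29$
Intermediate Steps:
$Y{\left(C \right)} = C + C^{2}$
$U = 240$ ($U = \left(-20\right) \left(-12\right) = 240$)
$Q = - \frac{83}{10}$ ($Q = -8 + 2 \frac{\left(-3\right) 3 \cdot 4}{240} = -8 + 2 \left(-9\right) 4 \cdot \frac{1}{240} = -8 + 2 \left(\left(-36\right) \frac{1}{240}\right) = -8 + 2 \left(- \frac{3}{20}\right) = -8 - \frac{3}{10} = - \frac{83}{10} \approx -8.3$)
$x{\left(S \right)} = 1 + S$ ($x{\left(S \right)} = \frac{S \left(1 + S\right)}{S} = 1 + S$)
$x^{2}{\left(Q \right)} = \left(1 - \frac{83}{10}\right)^{2} = \left(- \frac{73}{10}\right)^{2} = \frac{5329}{100}$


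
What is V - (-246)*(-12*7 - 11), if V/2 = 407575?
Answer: 791780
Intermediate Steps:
V = 815150 (V = 2*407575 = 815150)
V - (-246)*(-12*7 - 11) = 815150 - (-246)*(-12*7 - 11) = 815150 - (-246)*(-84 - 11) = 815150 - (-246)*(-95) = 815150 - 1*23370 = 815150 - 23370 = 791780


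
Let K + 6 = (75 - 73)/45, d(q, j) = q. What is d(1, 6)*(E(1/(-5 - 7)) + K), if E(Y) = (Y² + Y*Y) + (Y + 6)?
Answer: -1/40 ≈ -0.025000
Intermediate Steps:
E(Y) = 6 + Y + 2*Y² (E(Y) = (Y² + Y²) + (6 + Y) = 2*Y² + (6 + Y) = 6 + Y + 2*Y²)
K = -268/45 (K = -6 + (75 - 73)/45 = -6 + 2*(1/45) = -6 + 2/45 = -268/45 ≈ -5.9556)
d(1, 6)*(E(1/(-5 - 7)) + K) = 1*((6 + 1/(-5 - 7) + 2*(1/(-5 - 7))²) - 268/45) = 1*((6 + 1/(-12) + 2*(1/(-12))²) - 268/45) = 1*((6 - 1/12 + 2*(-1/12)²) - 268/45) = 1*((6 - 1/12 + 2*(1/144)) - 268/45) = 1*((6 - 1/12 + 1/72) - 268/45) = 1*(427/72 - 268/45) = 1*(-1/40) = -1/40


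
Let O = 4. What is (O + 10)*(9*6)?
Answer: 756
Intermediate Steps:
(O + 10)*(9*6) = (4 + 10)*(9*6) = 14*54 = 756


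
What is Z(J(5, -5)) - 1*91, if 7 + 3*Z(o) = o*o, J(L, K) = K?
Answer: -85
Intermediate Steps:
Z(o) = -7/3 + o²/3 (Z(o) = -7/3 + (o*o)/3 = -7/3 + o²/3)
Z(J(5, -5)) - 1*91 = (-7/3 + (⅓)*(-5)²) - 1*91 = (-7/3 + (⅓)*25) - 91 = (-7/3 + 25/3) - 91 = 6 - 91 = -85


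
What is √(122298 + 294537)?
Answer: 3*√46315 ≈ 645.63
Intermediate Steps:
√(122298 + 294537) = √416835 = 3*√46315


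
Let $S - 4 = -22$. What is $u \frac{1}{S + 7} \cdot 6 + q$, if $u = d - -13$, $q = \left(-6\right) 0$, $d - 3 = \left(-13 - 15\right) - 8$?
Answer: $\frac{120}{11} \approx 10.909$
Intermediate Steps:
$d = -33$ ($d = 3 - 36 = -33$)
$q = 0$
$S = -18$ ($S = 4 - 22 = -18$)
$u = -20$ ($u = -33 - -13 = -33 + 13 = -20$)
$u \frac{1}{S + 7} \cdot 6 + q = - 20 \frac{1}{-18 + 7} \cdot 6 + 0 = - 20 \frac{1}{-11} \cdot 6 + 0 = - 20 \left(\left(- \frac{1}{11}\right) 6\right) + 0 = \left(-20\right) \left(- \frac{6}{11}\right) + 0 = \frac{120}{11} + 0 = \frac{120}{11}$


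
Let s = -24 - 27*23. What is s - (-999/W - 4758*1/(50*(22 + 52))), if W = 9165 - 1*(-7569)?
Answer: -1660515597/2579825 ≈ -643.65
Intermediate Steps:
s = -645 (s = -24 - 621 = -645)
W = 16734 (W = 9165 + 7569 = 16734)
s - (-999/W - 4758*1/(50*(22 + 52))) = -645 - (-999/16734 - 4758*1/(50*(22 + 52))) = -645 - (-999*1/16734 - 4758/(74*50)) = -645 - (-333/5578 - 4758/3700) = -645 - (-333/5578 - 4758*1/3700) = -645 - (-333/5578 - 2379/1850) = -645 - 1*(-3471528/2579825) = -645 + 3471528/2579825 = -1660515597/2579825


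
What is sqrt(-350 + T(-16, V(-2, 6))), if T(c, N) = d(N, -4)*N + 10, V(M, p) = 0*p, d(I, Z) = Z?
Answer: 2*I*sqrt(85) ≈ 18.439*I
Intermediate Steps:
V(M, p) = 0
T(c, N) = 10 - 4*N (T(c, N) = -4*N + 10 = 10 - 4*N)
sqrt(-350 + T(-16, V(-2, 6))) = sqrt(-350 + (10 - 4*0)) = sqrt(-350 + (10 + 0)) = sqrt(-350 + 10) = sqrt(-340) = 2*I*sqrt(85)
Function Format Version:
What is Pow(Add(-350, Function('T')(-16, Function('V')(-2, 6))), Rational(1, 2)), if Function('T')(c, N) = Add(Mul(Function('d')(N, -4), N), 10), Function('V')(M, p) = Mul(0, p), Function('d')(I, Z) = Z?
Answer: Mul(2, I, Pow(85, Rational(1, 2))) ≈ Mul(18.439, I)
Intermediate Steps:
Function('V')(M, p) = 0
Function('T')(c, N) = Add(10, Mul(-4, N)) (Function('T')(c, N) = Add(Mul(-4, N), 10) = Add(10, Mul(-4, N)))
Pow(Add(-350, Function('T')(-16, Function('V')(-2, 6))), Rational(1, 2)) = Pow(Add(-350, Add(10, Mul(-4, 0))), Rational(1, 2)) = Pow(Add(-350, Add(10, 0)), Rational(1, 2)) = Pow(Add(-350, 10), Rational(1, 2)) = Pow(-340, Rational(1, 2)) = Mul(2, I, Pow(85, Rational(1, 2)))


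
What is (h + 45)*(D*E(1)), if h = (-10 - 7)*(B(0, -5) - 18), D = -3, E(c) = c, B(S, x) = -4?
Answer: -1257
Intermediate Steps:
h = 374 (h = (-10 - 7)*(-4 - 18) = -17*(-22) = 374)
(h + 45)*(D*E(1)) = (374 + 45)*(-3*1) = 419*(-3) = -1257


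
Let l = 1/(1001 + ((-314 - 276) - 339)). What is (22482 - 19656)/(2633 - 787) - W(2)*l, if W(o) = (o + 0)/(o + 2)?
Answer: 202549/132912 ≈ 1.5239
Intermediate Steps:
l = 1/72 (l = 1/(1001 + (-590 - 339)) = 1/(1001 - 929) = 1/72 ≈ 0.013889)
W(o) = o/(2 + o)
(22482 - 19656)/(2633 - 787) - W(2)*l = (22482 - 19656)/(2633 - 787) - 2/(2 + 2)/72 = 2826/1846 - 2/4/72 = 2826*(1/1846) - 2*(¼)/72 = 1413/923 - 1/(2*72) = 1413/923 - 1*1/144 = 1413/923 - 1/144 = 202549/132912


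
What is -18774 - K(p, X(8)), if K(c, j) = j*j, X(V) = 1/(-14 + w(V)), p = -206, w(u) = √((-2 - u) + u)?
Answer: (-3642157*I - 525672*√2)/(2*(14*√2 + 97*I)) ≈ -18774.0 - 0.001009*I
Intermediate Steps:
w(u) = I*√2 (w(u) = √(-2) = I*√2)
X(V) = 1/(-14 + I*√2)
K(c, j) = j²
-18774 - K(p, X(8)) = -18774 - (-7/99 - I*√2/198)²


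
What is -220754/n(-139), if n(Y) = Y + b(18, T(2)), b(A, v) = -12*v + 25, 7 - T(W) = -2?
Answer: 110377/111 ≈ 994.39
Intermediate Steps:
T(W) = 9 (T(W) = 7 - 1*(-2) = 7 + 2 = 9)
b(A, v) = 25 - 12*v
n(Y) = -83 + Y (n(Y) = Y + (25 - 12*9) = Y + (25 - 108) = Y - 83 = -83 + Y)
-220754/n(-139) = -220754/(-83 - 139) = -220754/(-222) = -220754*(-1/222) = 110377/111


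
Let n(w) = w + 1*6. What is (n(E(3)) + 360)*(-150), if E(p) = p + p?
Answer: -55800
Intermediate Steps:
E(p) = 2*p
n(w) = 6 + w (n(w) = w + 6 = 6 + w)
(n(E(3)) + 360)*(-150) = ((6 + 2*3) + 360)*(-150) = ((6 + 6) + 360)*(-150) = (12 + 360)*(-150) = 372*(-150) = -55800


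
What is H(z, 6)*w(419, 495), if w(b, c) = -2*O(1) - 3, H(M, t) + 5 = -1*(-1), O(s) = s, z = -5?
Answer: 20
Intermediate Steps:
H(M, t) = -4 (H(M, t) = -5 - 1*(-1) = -5 + 1 = -4)
w(b, c) = -5 (w(b, c) = -2*1 - 3 = -2 - 3 = -5)
H(z, 6)*w(419, 495) = -4*(-5) = 20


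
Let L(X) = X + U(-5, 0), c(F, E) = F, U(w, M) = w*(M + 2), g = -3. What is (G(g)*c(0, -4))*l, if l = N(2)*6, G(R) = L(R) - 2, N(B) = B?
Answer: 0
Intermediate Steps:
U(w, M) = w*(2 + M)
L(X) = -10 + X (L(X) = X - 5*(2 + 0) = X - 5*2 = X - 10 = -10 + X)
G(R) = -12 + R (G(R) = (-10 + R) - 2 = -12 + R)
l = 12 (l = 2*6 = 12)
(G(g)*c(0, -4))*l = ((-12 - 3)*0)*12 = -15*0*12 = 0*12 = 0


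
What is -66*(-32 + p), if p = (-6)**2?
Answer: -264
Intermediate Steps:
p = 36
-66*(-32 + p) = -66*(-32 + 36) = -66*4 = -264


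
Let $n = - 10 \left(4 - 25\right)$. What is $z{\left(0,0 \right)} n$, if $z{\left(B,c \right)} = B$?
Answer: $0$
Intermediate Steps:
$n = 210$ ($n = \left(-10\right) \left(-21\right) = 210$)
$z{\left(0,0 \right)} n = 0 \cdot 210 = 0$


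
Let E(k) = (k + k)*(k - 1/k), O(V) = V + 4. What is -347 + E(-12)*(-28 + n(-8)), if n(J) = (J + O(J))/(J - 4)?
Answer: -8069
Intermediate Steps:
O(V) = 4 + V
n(J) = (4 + 2*J)/(-4 + J) (n(J) = (J + (4 + J))/(J - 4) = (4 + 2*J)/(-4 + J))
E(k) = 2*k*(k - 1/k) (E(k) = (2*k)*(k - 1/k) = 2*k*(k - 1/k))
-347 + E(-12)*(-28 + n(-8)) = -347 + (-2 + 2*(-12)²)*(-28 + 2*(2 - 8)/(-4 - 8)) = -347 + (-2 + 2*144)*(-28 + 2*(-6)/(-12)) = -347 + (-2 + 288)*(-28 + 2*(-1/12)*(-6)) = -347 + 286*(-28 + 1) = -347 + 286*(-27) = -347 - 7722 = -8069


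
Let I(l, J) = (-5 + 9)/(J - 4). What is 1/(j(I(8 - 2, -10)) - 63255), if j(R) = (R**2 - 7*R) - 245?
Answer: -49/3111398 ≈ -1.5749e-5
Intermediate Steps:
I(l, J) = 4/(-4 + J)
j(R) = -245 + R**2 - 7*R
1/(j(I(8 - 2, -10)) - 63255) = 1/((-245 + (4/(-4 - 10))**2 - 28/(-4 - 10)) - 63255) = 1/((-245 + (4/(-14))**2 - 28/(-14)) - 63255) = 1/((-245 + (4*(-1/14))**2 - 28*(-1)/14) - 63255) = 1/((-245 + (-2/7)**2 - 7*(-2/7)) - 63255) = 1/((-245 + 4/49 + 2) - 63255) = 1/(-11903/49 - 63255) = 1/(-3111398/49) = -49/3111398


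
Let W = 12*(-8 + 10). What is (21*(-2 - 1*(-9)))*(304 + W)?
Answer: 48216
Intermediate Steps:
W = 24 (W = 12*2 = 24)
(21*(-2 - 1*(-9)))*(304 + W) = (21*(-2 - 1*(-9)))*(304 + 24) = (21*(-2 + 9))*328 = (21*7)*328 = 147*328 = 48216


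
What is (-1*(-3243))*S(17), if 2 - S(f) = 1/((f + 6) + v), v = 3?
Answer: 165393/26 ≈ 6361.3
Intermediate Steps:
S(f) = 2 - 1/(9 + f) (S(f) = 2 - 1/((f + 6) + 3) = 2 - 1/((6 + f) + 3) = 2 - 1/(9 + f))
(-1*(-3243))*S(17) = (-1*(-3243))*((17 + 2*17)/(9 + 17)) = 3243*((17 + 34)/26) = 3243*((1/26)*51) = 3243*(51/26) = 165393/26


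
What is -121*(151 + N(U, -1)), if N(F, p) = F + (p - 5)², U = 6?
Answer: -23353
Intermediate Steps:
N(F, p) = F + (-5 + p)²
-121*(151 + N(U, -1)) = -121*(151 + (6 + (-5 - 1)²)) = -121*(151 + (6 + (-6)²)) = -121*(151 + (6 + 36)) = -121*(151 + 42) = -121*193 = -23353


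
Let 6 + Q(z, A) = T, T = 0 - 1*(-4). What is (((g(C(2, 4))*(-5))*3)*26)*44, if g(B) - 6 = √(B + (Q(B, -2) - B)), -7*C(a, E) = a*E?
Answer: -102960 - 17160*I*√2 ≈ -1.0296e+5 - 24268.0*I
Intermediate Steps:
C(a, E) = -E*a/7 (C(a, E) = -a*E/7 = -E*a/7)
T = 4 (T = 0 + 4 = 4)
Q(z, A) = -2 (Q(z, A) = -6 + 4 = -2)
g(B) = 6 + I*√2 (g(B) = 6 + √(B + (-2 - B)) = 6 + √(-2) = 6 + I*√2)
(((g(C(2, 4))*(-5))*3)*26)*44 = ((((6 + I*√2)*(-5))*3)*26)*44 = (((-30 - 5*I*√2)*3)*26)*44 = ((-90 - 15*I*√2)*26)*44 = (-2340 - 390*I*√2)*44 = -102960 - 17160*I*√2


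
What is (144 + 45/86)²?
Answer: 154480041/7396 ≈ 20887.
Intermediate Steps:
(144 + 45/86)² = (12429/86)² = 154480041/7396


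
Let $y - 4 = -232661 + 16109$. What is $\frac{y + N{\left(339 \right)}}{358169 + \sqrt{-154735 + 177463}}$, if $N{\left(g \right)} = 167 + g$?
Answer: $- \frac{77379547098}{128285009833} + \frac{432084 \sqrt{5682}}{128285009833} \approx -0.60293$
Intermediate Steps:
$y = -216548$ ($y = 4 + \left(-232661 + 16109\right) = 4 - 216552 = -216548$)
$\frac{y + N{\left(339 \right)}}{358169 + \sqrt{-154735 + 177463}} = \frac{-216548 + \left(167 + 339\right)}{358169 + \sqrt{-154735 + 177463}} = \frac{-216548 + 506}{358169 + \sqrt{22728}} = - \frac{216042}{358169 + 2 \sqrt{5682}}$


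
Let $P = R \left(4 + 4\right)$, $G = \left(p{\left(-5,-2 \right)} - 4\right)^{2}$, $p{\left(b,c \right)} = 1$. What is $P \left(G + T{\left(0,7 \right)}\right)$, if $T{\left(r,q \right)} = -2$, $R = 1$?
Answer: $56$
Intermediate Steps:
$G = 9$ ($G = \left(1 - 4\right)^{2} = \left(-3\right)^{2} = 9$)
$P = 8$ ($P = 1 \left(4 + 4\right) = 1 \cdot 8 = 8$)
$P \left(G + T{\left(0,7 \right)}\right) = 8 \left(9 - 2\right) = 8 \cdot 7 = 56$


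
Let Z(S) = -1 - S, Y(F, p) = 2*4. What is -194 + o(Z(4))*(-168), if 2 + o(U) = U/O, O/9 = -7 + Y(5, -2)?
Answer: 706/3 ≈ 235.33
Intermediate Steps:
Y(F, p) = 8
O = 9 (O = 9*(-7 + 8) = 9*1 = 9)
o(U) = -2 + U/9
-194 + o(Z(4))*(-168) = -194 + (-2 + (-1 - 1*4)/9)*(-168) = -194 + (-2 + (-1 - 4)/9)*(-168) = -194 + (-2 + (⅑)*(-5))*(-168) = -194 + (-2 - 5/9)*(-168) = -194 - 23/9*(-168) = -194 + 1288/3 = 706/3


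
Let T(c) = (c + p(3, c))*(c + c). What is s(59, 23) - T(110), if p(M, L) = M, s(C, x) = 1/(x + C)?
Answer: -2038519/82 ≈ -24860.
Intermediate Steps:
s(C, x) = 1/(C + x)
T(c) = 2*c*(3 + c) (T(c) = (c + 3)*(c + c) = (3 + c)*(2*c) = 2*c*(3 + c))
s(59, 23) - T(110) = 1/(59 + 23) - 2*110*(3 + 110) = 1/82 - 2*110*113 = 1/82 - 1*24860 = 1/82 - 24860 = -2038519/82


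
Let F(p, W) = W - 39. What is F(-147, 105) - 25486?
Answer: -25420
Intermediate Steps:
F(p, W) = -39 + W
F(-147, 105) - 25486 = (-39 + 105) - 25486 = 66 - 25486 = -25420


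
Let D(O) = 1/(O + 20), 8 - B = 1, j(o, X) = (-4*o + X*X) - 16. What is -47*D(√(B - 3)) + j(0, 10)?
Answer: 1801/22 ≈ 81.864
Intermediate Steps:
j(o, X) = -16 + X² - 4*o (j(o, X) = (-4*o + X²) - 16 = (X² - 4*o) - 16 = -16 + X² - 4*o)
B = 7 (B = 8 - 1*1 = 8 - 1 = 7)
D(O) = 1/(20 + O)
-47*D(√(B - 3)) + j(0, 10) = -47/(20 + √(7 - 3)) + (-16 + 10² - 4*0) = -47/(20 + √4) + (-16 + 100 + 0) = -47/(20 + 2) + 84 = -47/22 + 84 = 1801/22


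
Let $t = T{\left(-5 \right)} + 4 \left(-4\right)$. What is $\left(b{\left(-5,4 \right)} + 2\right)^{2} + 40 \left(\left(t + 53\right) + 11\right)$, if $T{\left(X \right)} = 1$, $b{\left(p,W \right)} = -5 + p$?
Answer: $2024$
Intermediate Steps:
$t = -15$ ($t = 1 + 4 \left(-4\right) = 1 - 16 = -15$)
$\left(b{\left(-5,4 \right)} + 2\right)^{2} + 40 \left(\left(t + 53\right) + 11\right) = \left(\left(-5 - 5\right) + 2\right)^{2} + 40 \left(\left(-15 + 53\right) + 11\right) = \left(-10 + 2\right)^{2} + 40 \left(38 + 11\right) = \left(-8\right)^{2} + 40 \cdot 49 = 64 + 1960 = 2024$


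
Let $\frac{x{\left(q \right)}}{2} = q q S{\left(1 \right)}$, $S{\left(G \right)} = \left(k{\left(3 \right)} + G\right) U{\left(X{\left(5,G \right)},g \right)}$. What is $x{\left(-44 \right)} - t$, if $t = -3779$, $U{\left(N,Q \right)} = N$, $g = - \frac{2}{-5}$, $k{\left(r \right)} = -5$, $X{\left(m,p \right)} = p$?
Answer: $-11709$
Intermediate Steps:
$g = \frac{2}{5}$ ($g = \left(-2\right) \left(- \frac{1}{5}\right) = \frac{2}{5} \approx 0.4$)
$S{\left(G \right)} = G \left(-5 + G\right)$ ($S{\left(G \right)} = \left(-5 + G\right) G = G \left(-5 + G\right)$)
$x{\left(q \right)} = - 8 q^{2}$ ($x{\left(q \right)} = 2 q q 1 \left(-5 + 1\right) = 2 q^{2} \cdot 1 \left(-4\right) = 2 q^{2} \left(-4\right) = 2 \left(- 4 q^{2}\right) = - 8 q^{2}$)
$x{\left(-44 \right)} - t = - 8 \left(-44\right)^{2} - -3779 = \left(-8\right) 1936 + 3779 = -15488 + 3779 = -11709$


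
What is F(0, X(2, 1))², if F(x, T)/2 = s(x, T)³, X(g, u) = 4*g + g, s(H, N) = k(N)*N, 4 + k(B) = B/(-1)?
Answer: 30118144000000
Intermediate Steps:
k(B) = -4 - B (k(B) = -4 + B/(-1) = -4 + B*(-1) = -4 - B)
s(H, N) = N*(-4 - N) (s(H, N) = (-4 - N)*N = N*(-4 - N))
X(g, u) = 5*g
F(x, T) = -2*T³*(4 + T)³ (F(x, T) = 2*(-T*(4 + T))³ = 2*(-T³*(4 + T)³) = -2*T³*(4 + T)³)
F(0, X(2, 1))² = (-2*(5*2)³*(4 + 5*2)³)² = (-2*10³*(4 + 10)³)² = (-2*1000*14³)² = (-2*1000*2744)² = (-5488000)² = 30118144000000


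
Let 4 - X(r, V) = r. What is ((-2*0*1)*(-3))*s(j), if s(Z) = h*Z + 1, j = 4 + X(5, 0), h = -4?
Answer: 0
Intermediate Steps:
X(r, V) = 4 - r
j = 3 (j = 4 + (4 - 1*5) = 4 + (4 - 5) = 4 - 1 = 3)
s(Z) = 1 - 4*Z (s(Z) = -4*Z + 1 = 1 - 4*Z)
((-2*0*1)*(-3))*s(j) = ((-2*0*1)*(-3))*(1 - 4*3) = ((0*1)*(-3))*(1 - 12) = (0*(-3))*(-11) = 0*(-11) = 0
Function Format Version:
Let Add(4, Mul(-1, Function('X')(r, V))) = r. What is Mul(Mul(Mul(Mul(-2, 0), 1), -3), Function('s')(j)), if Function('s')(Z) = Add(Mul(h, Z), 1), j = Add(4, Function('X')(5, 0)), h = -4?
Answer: 0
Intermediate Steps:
Function('X')(r, V) = Add(4, Mul(-1, r))
j = 3 (j = Add(4, Add(4, Mul(-1, 5))) = Add(4, Add(4, -5)) = Add(4, -1) = 3)
Function('s')(Z) = Add(1, Mul(-4, Z)) (Function('s')(Z) = Add(Mul(-4, Z), 1) = Add(1, Mul(-4, Z)))
Mul(Mul(Mul(Mul(-2, 0), 1), -3), Function('s')(j)) = Mul(Mul(Mul(Mul(-2, 0), 1), -3), Add(1, Mul(-4, 3))) = Mul(Mul(Mul(0, 1), -3), Add(1, -12)) = Mul(Mul(0, -3), -11) = Mul(0, -11) = 0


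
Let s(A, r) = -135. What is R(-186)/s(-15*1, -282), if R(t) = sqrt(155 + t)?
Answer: -I*sqrt(31)/135 ≈ -0.041243*I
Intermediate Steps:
R(-186)/s(-15*1, -282) = sqrt(155 - 186)/(-135) = sqrt(-31)*(-1/135) = (I*sqrt(31))*(-1/135) = -I*sqrt(31)/135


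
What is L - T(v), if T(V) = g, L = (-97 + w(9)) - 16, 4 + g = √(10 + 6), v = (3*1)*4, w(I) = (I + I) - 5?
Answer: -100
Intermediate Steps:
w(I) = -5 + 2*I (w(I) = 2*I - 5 = -5 + 2*I)
v = 12 (v = 3*4 = 12)
g = 0 (g = -4 + √(10 + 6) = -4 + √16 = -4 + 4 = 0)
L = -100 (L = (-97 + (-5 + 2*9)) - 16 = (-97 + (-5 + 18)) - 16 = (-97 + 13) - 16 = -84 - 16 = -100)
T(V) = 0
L - T(v) = -100 - 1*0 = -100 + 0 = -100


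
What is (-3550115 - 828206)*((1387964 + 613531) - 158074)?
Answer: -8071088876141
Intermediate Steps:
(-3550115 - 828206)*((1387964 + 613531) - 158074) = -4378321*(2001495 - 158074) = -4378321*1843421 = -8071088876141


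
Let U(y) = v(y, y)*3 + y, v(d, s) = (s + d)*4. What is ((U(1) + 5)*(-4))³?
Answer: -1728000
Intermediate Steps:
v(d, s) = 4*d + 4*s (v(d, s) = (d + s)*4 = 4*d + 4*s)
U(y) = 25*y (U(y) = (4*y + 4*y)*3 + y = (8*y)*3 + y = 24*y + y = 25*y)
((U(1) + 5)*(-4))³ = ((25*1 + 5)*(-4))³ = ((25 + 5)*(-4))³ = (30*(-4))³ = (-120)³ = -1728000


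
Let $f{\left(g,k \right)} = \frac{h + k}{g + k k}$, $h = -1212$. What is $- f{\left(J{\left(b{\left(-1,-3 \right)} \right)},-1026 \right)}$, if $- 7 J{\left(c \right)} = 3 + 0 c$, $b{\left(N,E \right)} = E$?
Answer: $\frac{5222}{2456243} \approx 0.002126$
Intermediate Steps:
$J{\left(c \right)} = - \frac{3}{7}$ ($J{\left(c \right)} = - \frac{3 + 0 c}{7} = - \frac{3 + 0}{7} = \left(- \frac{1}{7}\right) 3 = - \frac{3}{7}$)
$f{\left(g,k \right)} = \frac{-1212 + k}{g + k^{2}}$ ($f{\left(g,k \right)} = \frac{-1212 + k}{g + k k} = \frac{-1212 + k}{g + k^{2}}$)
$- f{\left(J{\left(b{\left(-1,-3 \right)} \right)},-1026 \right)} = - \frac{-1212 - 1026}{- \frac{3}{7} + \left(-1026\right)^{2}} = - \frac{-2238}{- \frac{3}{7} + 1052676} = - \frac{-2238}{\frac{7368729}{7}} = - \frac{7 \left(-2238\right)}{7368729} = \left(-1\right) \left(- \frac{5222}{2456243}\right) = \frac{5222}{2456243}$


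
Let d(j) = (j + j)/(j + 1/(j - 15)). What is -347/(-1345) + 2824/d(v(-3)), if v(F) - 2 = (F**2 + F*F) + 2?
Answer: 147210069/103565 ≈ 1421.4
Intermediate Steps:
v(F) = 4 + 2*F**2 (v(F) = 2 + ((F**2 + F*F) + 2) = 2 + ((F**2 + F**2) + 2) = 2 + (2*F**2 + 2) = 2 + (2 + 2*F**2) = 4 + 2*F**2)
d(j) = 2*j/(j + 1/(-15 + j)) (d(j) = (2*j)/(j + 1/(-15 + j)) = 2*j/(j + 1/(-15 + j)))
-347/(-1345) + 2824/d(v(-3)) = -347/(-1345) + 2824/((2*(4 + 2*(-3)**2)*(-15 + (4 + 2*(-3)**2))/(1 + (4 + 2*(-3)**2)**2 - 15*(4 + 2*(-3)**2)))) = -347*(-1/1345) + 2824/((2*(4 + 2*9)*(-15 + (4 + 2*9))/(1 + (4 + 2*9)**2 - 15*(4 + 2*9)))) = 347/1345 + 2824/((2*(4 + 18)*(-15 + (4 + 18))/(1 + (4 + 18)**2 - 15*(4 + 18)))) = 347/1345 + 2824/((2*22*(-15 + 22)/(1 + 22**2 - 15*22))) = 347/1345 + 2824/((2*22*7/(1 + 484 - 330))) = 347/1345 + 2824/((2*22*7/155)) = 347/1345 + 2824/((2*22*(1/155)*7)) = 347/1345 + 2824/(308/155) = 347/1345 + 2824*(155/308) = 347/1345 + 109430/77 = 147210069/103565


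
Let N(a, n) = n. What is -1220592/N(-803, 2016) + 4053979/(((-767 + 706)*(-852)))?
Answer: -63962715/121268 ≈ -527.45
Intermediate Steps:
-1220592/N(-803, 2016) + 4053979/(((-767 + 706)*(-852))) = -1220592/2016 + 4053979/(((-767 + 706)*(-852))) = -1220592*1/2016 + 4053979/((-61*(-852))) = -25429/42 + 4053979/51972 = -63962715/121268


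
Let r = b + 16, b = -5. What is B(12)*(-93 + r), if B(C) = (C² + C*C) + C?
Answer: -24600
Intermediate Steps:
B(C) = C + 2*C² (B(C) = (C² + C²) + C = 2*C² + C = C + 2*C²)
r = 11 (r = -5 + 16 = 11)
B(12)*(-93 + r) = (12*(1 + 2*12))*(-93 + 11) = (12*(1 + 24))*(-82) = (12*25)*(-82) = 300*(-82) = -24600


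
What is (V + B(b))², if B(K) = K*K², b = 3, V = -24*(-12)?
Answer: 99225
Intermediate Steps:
V = 288
B(K) = K³
(V + B(b))² = (288 + 3³)² = (288 + 27)² = 315² = 99225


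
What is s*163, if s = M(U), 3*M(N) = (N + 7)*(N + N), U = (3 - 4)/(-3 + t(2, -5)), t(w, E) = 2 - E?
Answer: -1467/8 ≈ -183.38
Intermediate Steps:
U = -¼ (U = (3 - 4)/(-3 + (2 - 1*(-5))) = -1/(-3 + (2 + 5)) = -1/(-3 + 7) = -1/4 = -1*¼ = -¼ ≈ -0.25000)
M(N) = 2*N*(7 + N)/3 (M(N) = ((N + 7)*(N + N))/3 = ((7 + N)*(2*N))/3 = (2*N*(7 + N))/3 = 2*N*(7 + N)/3)
s = -9/8 (s = (⅔)*(-¼)*(7 - ¼) = (⅔)*(-¼)*(27/4) = -9/8 ≈ -1.1250)
s*163 = -9/8*163 = -1467/8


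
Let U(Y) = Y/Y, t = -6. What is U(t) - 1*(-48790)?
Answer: 48791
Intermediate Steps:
U(Y) = 1
U(t) - 1*(-48790) = 1 - 1*(-48790) = 1 + 48790 = 48791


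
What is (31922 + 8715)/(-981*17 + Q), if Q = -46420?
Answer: -40637/63097 ≈ -0.64404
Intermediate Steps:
(31922 + 8715)/(-981*17 + Q) = (31922 + 8715)/(-981*17 - 46420) = 40637/(-16677 - 46420) = 40637/(-63097) = 40637*(-1/63097) = -40637/63097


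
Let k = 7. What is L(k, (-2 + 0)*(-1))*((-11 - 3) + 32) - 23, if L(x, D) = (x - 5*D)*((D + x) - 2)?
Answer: -401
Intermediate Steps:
L(x, D) = (x - 5*D)*(-2 + D + x)
L(k, (-2 + 0)*(-1))*((-11 - 3) + 32) - 23 = (7**2 - 5*(-2 + 0)**2 - 2*7 + 10*((-2 + 0)*(-1)) - 4*(-2 + 0)*(-1)*7)*((-11 - 3) + 32) - 23 = (49 - 5*(-2*(-1))**2 - 14 + 10*(-2*(-1)) - 4*(-2*(-1))*7)*(-14 + 32) - 23 = (49 - 5*2**2 - 14 + 10*2 - 4*2*7)*18 - 23 = (49 - 5*4 - 14 + 20 - 56)*18 - 23 = (49 - 20 - 14 + 20 - 56)*18 - 23 = -21*18 - 23 = -378 - 23 = -401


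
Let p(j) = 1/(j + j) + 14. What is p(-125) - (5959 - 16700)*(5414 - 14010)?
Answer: -23082405501/250 ≈ -9.2330e+7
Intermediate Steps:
p(j) = 14 + 1/(2*j) (p(j) = 1/(2*j) + 14 = 14 + 1/(2*j))
p(-125) - (5959 - 16700)*(5414 - 14010) = (14 + (½)/(-125)) - (5959 - 16700)*(5414 - 14010) = (14 + (½)*(-1/125)) - (-10741)*(-8596) = (14 - 1/250) - 1*92329636 = 3499/250 - 92329636 = -23082405501/250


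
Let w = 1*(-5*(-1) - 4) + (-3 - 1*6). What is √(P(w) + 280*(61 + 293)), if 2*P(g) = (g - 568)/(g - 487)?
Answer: 4*√18739985/55 ≈ 314.83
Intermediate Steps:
w = -8 (w = 1*(5 - 4) + (-3 - 6) = 1*1 - 9 = 1 - 9 = -8)
P(g) = (-568 + g)/(2*(-487 + g)) (P(g) = ((g - 568)/(g - 487))/2 = ((-568 + g)/(-487 + g))/2 = (-568 + g)/(2*(-487 + g)))
√(P(w) + 280*(61 + 293)) = √((-568 - 8)/(2*(-487 - 8)) + 280*(61 + 293)) = √((½)*(-576)/(-495) + 280*354) = √((½)*(-1/495)*(-576) + 99120) = √(32/55 + 99120) = √(5451632/55) = 4*√18739985/55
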